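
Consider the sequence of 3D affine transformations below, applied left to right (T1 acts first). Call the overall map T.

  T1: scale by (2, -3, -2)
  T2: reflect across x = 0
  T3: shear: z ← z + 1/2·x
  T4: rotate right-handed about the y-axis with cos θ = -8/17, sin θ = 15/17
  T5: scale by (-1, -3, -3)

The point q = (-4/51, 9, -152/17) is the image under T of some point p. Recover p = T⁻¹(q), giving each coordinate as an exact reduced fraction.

T1 = [2 0 0 0; 0 -3 0 0; 0 0 -2 0; 0 0 0 1]
T2·T1 = [-2 0 0 0; 0 -3 0 0; 0 0 -2 0; 0 0 0 1]
T3·…·T1 = [-2 0 0 0; 0 -3 0 0; -1 0 -2 0; 0 0 0 1]
T4·…·T1 = [1/17 0 -30/17 0; 0 -3 0 0; 38/17 0 16/17 0; 0 0 0 1]
T5·…·T1 = [-1/17 0 30/17 0; 0 9 0 0; -114/17 0 -48/17 0; 0 0 0 1]
det M = 108; M⁻¹ = [-4/17 0 -5/34 0; 0 1/9 0 0; 19/34 0 -1/204 0; 0 0 0 1]
M⁻¹ · (-4/51, 9, -152/17)ᵀ = (4/3, 1, 0)ᵀ

p = (4/3, 1, 0)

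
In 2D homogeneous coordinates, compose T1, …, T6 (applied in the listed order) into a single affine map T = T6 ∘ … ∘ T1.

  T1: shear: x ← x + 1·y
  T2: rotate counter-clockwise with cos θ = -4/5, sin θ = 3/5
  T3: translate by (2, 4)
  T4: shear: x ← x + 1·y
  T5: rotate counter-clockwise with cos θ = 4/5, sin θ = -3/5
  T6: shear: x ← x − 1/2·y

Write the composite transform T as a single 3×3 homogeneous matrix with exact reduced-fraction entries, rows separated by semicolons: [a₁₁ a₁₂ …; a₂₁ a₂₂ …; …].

T = [-1/10 -9/5 37/5; 3/5 4/5 -2/5; 0 0 1]

T1 = [1 1 0; 0 1 0; 0 0 1]
T2·T1 = [-4/5 -7/5 0; 3/5 -1/5 0; 0 0 1]
T3·…·T1 = [-4/5 -7/5 2; 3/5 -1/5 4; 0 0 1]
T4·…·T1 = [-1/5 -8/5 6; 3/5 -1/5 4; 0 0 1]
T5·…·T1 = [1/5 -7/5 36/5; 3/5 4/5 -2/5; 0 0 1]
T6·…·T1 = [-1/10 -9/5 37/5; 3/5 4/5 -2/5; 0 0 1]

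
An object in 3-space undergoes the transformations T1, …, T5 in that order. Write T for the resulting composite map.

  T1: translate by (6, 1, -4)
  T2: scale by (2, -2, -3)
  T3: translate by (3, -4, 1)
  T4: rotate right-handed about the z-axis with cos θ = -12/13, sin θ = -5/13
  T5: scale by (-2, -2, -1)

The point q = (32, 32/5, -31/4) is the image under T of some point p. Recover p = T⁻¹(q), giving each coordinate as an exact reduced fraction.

T1 = [1 0 0 6; 0 1 0 1; 0 0 1 -4; 0 0 0 1]
T2·T1 = [2 0 0 12; 0 -2 0 -2; 0 0 -3 12; 0 0 0 1]
T3·…·T1 = [2 0 0 15; 0 -2 0 -6; 0 0 -3 13; 0 0 0 1]
T4·…·T1 = [-24/13 -10/13 0 -210/13; -10/13 24/13 0 -3/13; 0 0 -3 13; 0 0 0 1]
T5·…·T1 = [48/13 20/13 0 420/13; 20/13 -48/13 0 6/13; 0 0 3 -13; 0 0 0 1]
det M = -48; M⁻¹ = [3/13 5/52 0 -15/2; 5/52 -3/13 0 -3; 0 0 1/3 13/3; 0 0 0 1]
M⁻¹ · (32, 32/5, -31/4)ᵀ = (1/2, -7/5, 7/4)ᵀ

p = (1/2, -7/5, 7/4)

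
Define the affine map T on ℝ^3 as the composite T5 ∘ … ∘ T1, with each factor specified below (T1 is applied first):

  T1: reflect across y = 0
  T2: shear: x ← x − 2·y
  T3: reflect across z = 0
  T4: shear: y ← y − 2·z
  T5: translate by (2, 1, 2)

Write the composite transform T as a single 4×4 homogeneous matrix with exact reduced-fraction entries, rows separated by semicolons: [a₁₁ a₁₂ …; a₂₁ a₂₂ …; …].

T = [1 2 0 2; 0 -1 2 1; 0 0 -1 2; 0 0 0 1]

T1 = [1 0 0 0; 0 -1 0 0; 0 0 1 0; 0 0 0 1]
T2·T1 = [1 2 0 0; 0 -1 0 0; 0 0 1 0; 0 0 0 1]
T3·…·T1 = [1 2 0 0; 0 -1 0 0; 0 0 -1 0; 0 0 0 1]
T4·…·T1 = [1 2 0 0; 0 -1 2 0; 0 0 -1 0; 0 0 0 1]
T5·…·T1 = [1 2 0 2; 0 -1 2 1; 0 0 -1 2; 0 0 0 1]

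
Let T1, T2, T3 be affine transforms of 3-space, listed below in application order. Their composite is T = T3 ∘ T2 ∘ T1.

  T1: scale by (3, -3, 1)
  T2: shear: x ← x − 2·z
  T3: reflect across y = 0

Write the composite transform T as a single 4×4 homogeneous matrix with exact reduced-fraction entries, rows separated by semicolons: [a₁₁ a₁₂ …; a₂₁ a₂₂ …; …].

T = [3 0 -2 0; 0 3 0 0; 0 0 1 0; 0 0 0 1]

T1 = [3 0 0 0; 0 -3 0 0; 0 0 1 0; 0 0 0 1]
T2·T1 = [3 0 -2 0; 0 -3 0 0; 0 0 1 0; 0 0 0 1]
T3·…·T1 = [3 0 -2 0; 0 3 0 0; 0 0 1 0; 0 0 0 1]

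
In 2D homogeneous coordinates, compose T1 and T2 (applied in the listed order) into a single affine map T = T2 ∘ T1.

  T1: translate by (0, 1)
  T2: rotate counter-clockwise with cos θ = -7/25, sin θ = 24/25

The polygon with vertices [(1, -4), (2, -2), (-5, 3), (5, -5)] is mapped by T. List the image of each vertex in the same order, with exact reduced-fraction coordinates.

T1 translate by (0, 1): (1, -4) → (1, -3); (2, -2) → (2, -1); (-5, 3) → (-5, 4); (5, -5) → (5, -4)
T2 rotate counter-clockwise with cos θ = -7/25, sin θ = 24/25: (1, -3) → (13/5, 9/5); (2, -1) → (2/5, 11/5); (-5, 4) → (-61/25, -148/25); (5, -4) → (61/25, 148/25)

image vertices: (13/5, 9/5), (2/5, 11/5), (-61/25, -148/25), (61/25, 148/25)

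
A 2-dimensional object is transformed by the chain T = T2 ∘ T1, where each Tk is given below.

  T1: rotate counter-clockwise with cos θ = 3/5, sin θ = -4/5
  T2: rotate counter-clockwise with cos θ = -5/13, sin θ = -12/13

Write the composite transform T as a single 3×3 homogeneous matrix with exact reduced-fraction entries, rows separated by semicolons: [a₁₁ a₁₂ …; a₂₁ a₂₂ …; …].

T = [-63/65 16/65 0; -16/65 -63/65 0; 0 0 1]

T1 = [3/5 4/5 0; -4/5 3/5 0; 0 0 1]
T2·T1 = [-63/65 16/65 0; -16/65 -63/65 0; 0 0 1]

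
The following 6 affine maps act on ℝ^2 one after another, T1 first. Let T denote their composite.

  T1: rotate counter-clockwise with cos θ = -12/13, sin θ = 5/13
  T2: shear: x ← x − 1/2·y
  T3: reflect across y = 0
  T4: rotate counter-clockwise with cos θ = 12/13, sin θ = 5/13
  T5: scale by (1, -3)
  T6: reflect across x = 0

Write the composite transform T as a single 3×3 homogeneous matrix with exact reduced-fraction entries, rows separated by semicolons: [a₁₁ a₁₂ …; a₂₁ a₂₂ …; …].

T1 = [-12/13 -5/13 0; 5/13 -12/13 0; 0 0 1]
T2·T1 = [-29/26 1/13 0; 5/13 -12/13 0; 0 0 1]
T3·…·T1 = [-29/26 1/13 0; -5/13 12/13 0; 0 0 1]
T4·…·T1 = [-149/169 -48/169 0; -265/338 149/169 0; 0 0 1]
T5·…·T1 = [-149/169 -48/169 0; 795/338 -447/169 0; 0 0 1]
T6·…·T1 = [149/169 48/169 0; 795/338 -447/169 0; 0 0 1]

T = [149/169 48/169 0; 795/338 -447/169 0; 0 0 1]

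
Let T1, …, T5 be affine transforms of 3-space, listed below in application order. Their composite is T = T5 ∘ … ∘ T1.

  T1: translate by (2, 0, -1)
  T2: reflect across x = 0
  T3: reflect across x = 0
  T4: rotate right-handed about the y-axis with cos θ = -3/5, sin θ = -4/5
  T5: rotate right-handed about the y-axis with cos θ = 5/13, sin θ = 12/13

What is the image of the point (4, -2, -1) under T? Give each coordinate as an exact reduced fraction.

T1 translate by (2, 0, -1): (4, -2, -1) → (6, -2, -2)
T2 reflect across x = 0: (6, -2, -2) → (-6, -2, -2)
T3 reflect across x = 0: (-6, -2, -2) → (6, -2, -2)
T4 rotate right-handed about the y-axis with cos θ = -3/5, sin θ = -4/5: (6, -2, -2) → (-2, -2, 6)
T5 rotate right-handed about the y-axis with cos θ = 5/13, sin θ = 12/13: (-2, -2, 6) → (62/13, -2, 54/13)

T(p) = (62/13, -2, 54/13)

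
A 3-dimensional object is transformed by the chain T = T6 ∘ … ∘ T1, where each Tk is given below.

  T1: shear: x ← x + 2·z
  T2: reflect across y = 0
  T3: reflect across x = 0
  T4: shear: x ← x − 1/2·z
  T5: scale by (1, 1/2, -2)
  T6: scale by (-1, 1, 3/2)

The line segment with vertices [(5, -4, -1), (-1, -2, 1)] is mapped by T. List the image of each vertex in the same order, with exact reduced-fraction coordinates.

image vertices: (5/2, 2, 3), (3/2, 1, -3)

T1 shear: x ← x + 2·z: (5, -4, -1) → (3, -4, -1); (-1, -2, 1) → (1, -2, 1)
T2 reflect across y = 0: (3, -4, -1) → (3, 4, -1); (1, -2, 1) → (1, 2, 1)
T3 reflect across x = 0: (3, 4, -1) → (-3, 4, -1); (1, 2, 1) → (-1, 2, 1)
T4 shear: x ← x − 1/2·z: (-3, 4, -1) → (-5/2, 4, -1); (-1, 2, 1) → (-3/2, 2, 1)
T5 scale by (1, 1/2, -2): (-5/2, 4, -1) → (-5/2, 2, 2); (-3/2, 2, 1) → (-3/2, 1, -2)
T6 scale by (-1, 1, 3/2): (-5/2, 2, 2) → (5/2, 2, 3); (-3/2, 1, -2) → (3/2, 1, -3)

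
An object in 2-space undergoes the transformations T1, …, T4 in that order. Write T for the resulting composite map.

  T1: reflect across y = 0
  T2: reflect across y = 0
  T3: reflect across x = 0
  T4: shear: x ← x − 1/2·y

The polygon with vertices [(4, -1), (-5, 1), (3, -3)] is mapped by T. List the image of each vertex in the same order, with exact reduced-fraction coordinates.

image vertices: (-7/2, -1), (9/2, 1), (-3/2, -3)

T1 reflect across y = 0: (4, -1) → (4, 1); (-5, 1) → (-5, -1); (3, -3) → (3, 3)
T2 reflect across y = 0: (4, 1) → (4, -1); (-5, -1) → (-5, 1); (3, 3) → (3, -3)
T3 reflect across x = 0: (4, -1) → (-4, -1); (-5, 1) → (5, 1); (3, -3) → (-3, -3)
T4 shear: x ← x − 1/2·y: (-4, -1) → (-7/2, -1); (5, 1) → (9/2, 1); (-3, -3) → (-3/2, -3)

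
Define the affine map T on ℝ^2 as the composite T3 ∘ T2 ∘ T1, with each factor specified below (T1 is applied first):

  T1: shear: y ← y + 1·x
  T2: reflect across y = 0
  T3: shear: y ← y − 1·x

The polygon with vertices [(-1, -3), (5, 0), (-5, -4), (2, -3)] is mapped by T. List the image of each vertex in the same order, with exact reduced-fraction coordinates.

T1 shear: y ← y + 1·x: (-1, -3) → (-1, -4); (5, 0) → (5, 5); (-5, -4) → (-5, -9); (2, -3) → (2, -1)
T2 reflect across y = 0: (-1, -4) → (-1, 4); (5, 5) → (5, -5); (-5, -9) → (-5, 9); (2, -1) → (2, 1)
T3 shear: y ← y − 1·x: (-1, 4) → (-1, 5); (5, -5) → (5, -10); (-5, 9) → (-5, 14); (2, 1) → (2, -1)

image vertices: (-1, 5), (5, -10), (-5, 14), (2, -1)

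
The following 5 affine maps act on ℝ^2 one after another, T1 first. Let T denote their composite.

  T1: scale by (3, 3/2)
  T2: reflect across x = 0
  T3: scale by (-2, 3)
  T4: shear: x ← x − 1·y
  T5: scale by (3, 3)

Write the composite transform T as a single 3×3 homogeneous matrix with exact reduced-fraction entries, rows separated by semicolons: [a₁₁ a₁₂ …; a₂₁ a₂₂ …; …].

T = [18 -27/2 0; 0 27/2 0; 0 0 1]

T1 = [3 0 0; 0 3/2 0; 0 0 1]
T2·T1 = [-3 0 0; 0 3/2 0; 0 0 1]
T3·…·T1 = [6 0 0; 0 9/2 0; 0 0 1]
T4·…·T1 = [6 -9/2 0; 0 9/2 0; 0 0 1]
T5·…·T1 = [18 -27/2 0; 0 27/2 0; 0 0 1]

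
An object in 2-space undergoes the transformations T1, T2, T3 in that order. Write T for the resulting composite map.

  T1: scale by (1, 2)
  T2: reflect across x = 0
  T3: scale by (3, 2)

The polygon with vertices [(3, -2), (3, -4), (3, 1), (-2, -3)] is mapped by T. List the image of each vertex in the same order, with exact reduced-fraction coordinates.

T1 scale by (1, 2): (3, -2) → (3, -4); (3, -4) → (3, -8); (3, 1) → (3, 2); (-2, -3) → (-2, -6)
T2 reflect across x = 0: (3, -4) → (-3, -4); (3, -8) → (-3, -8); (3, 2) → (-3, 2); (-2, -6) → (2, -6)
T3 scale by (3, 2): (-3, -4) → (-9, -8); (-3, -8) → (-9, -16); (-3, 2) → (-9, 4); (2, -6) → (6, -12)

image vertices: (-9, -8), (-9, -16), (-9, 4), (6, -12)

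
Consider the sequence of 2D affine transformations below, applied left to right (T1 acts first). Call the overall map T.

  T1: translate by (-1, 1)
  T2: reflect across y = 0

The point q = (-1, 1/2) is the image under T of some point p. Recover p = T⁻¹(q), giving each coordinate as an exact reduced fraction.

T1 = [1 0 -1; 0 1 1; 0 0 1]
T2·T1 = [1 0 -1; 0 -1 -1; 0 0 1]
det M = -1; M⁻¹ = [1 0 1; 0 -1 -1; 0 0 1]
M⁻¹ · (-1, 1/2)ᵀ = (0, -3/2)ᵀ

p = (0, -3/2)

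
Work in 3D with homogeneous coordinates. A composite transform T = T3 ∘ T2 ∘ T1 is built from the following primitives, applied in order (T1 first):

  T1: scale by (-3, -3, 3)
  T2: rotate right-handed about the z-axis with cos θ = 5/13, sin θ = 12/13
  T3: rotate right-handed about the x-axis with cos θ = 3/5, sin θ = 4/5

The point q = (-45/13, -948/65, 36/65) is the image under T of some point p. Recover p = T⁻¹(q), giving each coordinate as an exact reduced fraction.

T1 = [-3 0 0 0; 0 -3 0 0; 0 0 3 0; 0 0 0 1]
T2·T1 = [-15/13 36/13 0 0; -36/13 -15/13 0 0; 0 0 3 0; 0 0 0 1]
T3·…·T1 = [-15/13 36/13 0 0; -108/65 -9/13 -12/5 0; -144/65 -12/13 9/5 0; 0 0 0 1]
det M = 27; M⁻¹ = [-5/39 -12/65 -16/65 0; 4/13 -1/13 -4/39 0; 0 -4/15 1/5 0; 0 0 0 1]
M⁻¹ · (-45/13, -948/65, 36/65)ᵀ = (3, 0, 4)ᵀ

p = (3, 0, 4)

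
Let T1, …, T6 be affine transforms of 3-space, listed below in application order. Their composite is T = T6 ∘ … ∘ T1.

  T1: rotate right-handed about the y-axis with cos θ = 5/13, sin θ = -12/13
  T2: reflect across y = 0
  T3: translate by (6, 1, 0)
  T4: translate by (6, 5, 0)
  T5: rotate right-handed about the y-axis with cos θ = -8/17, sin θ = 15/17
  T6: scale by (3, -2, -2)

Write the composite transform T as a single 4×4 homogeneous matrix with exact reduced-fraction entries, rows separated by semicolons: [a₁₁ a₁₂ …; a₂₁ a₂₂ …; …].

T = [420/221 0 513/221 -288/17; 0 2 0 -12; 342/221 0 -280/221 360/17; 0 0 0 1]

T1 = [5/13 0 -12/13 0; 0 1 0 0; 12/13 0 5/13 0; 0 0 0 1]
T2·T1 = [5/13 0 -12/13 0; 0 -1 0 0; 12/13 0 5/13 0; 0 0 0 1]
T3·…·T1 = [5/13 0 -12/13 6; 0 -1 0 1; 12/13 0 5/13 0; 0 0 0 1]
T4·…·T1 = [5/13 0 -12/13 12; 0 -1 0 6; 12/13 0 5/13 0; 0 0 0 1]
T5·…·T1 = [140/221 0 171/221 -96/17; 0 -1 0 6; -171/221 0 140/221 -180/17; 0 0 0 1]
T6·…·T1 = [420/221 0 513/221 -288/17; 0 2 0 -12; 342/221 0 -280/221 360/17; 0 0 0 1]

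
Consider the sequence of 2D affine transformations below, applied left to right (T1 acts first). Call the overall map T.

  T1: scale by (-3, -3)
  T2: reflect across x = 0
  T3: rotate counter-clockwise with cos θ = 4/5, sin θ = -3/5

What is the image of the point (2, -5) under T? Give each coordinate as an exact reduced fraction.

T(p) = (69/5, 42/5)

T1 scale by (-3, -3): (2, -5) → (-6, 15)
T2 reflect across x = 0: (-6, 15) → (6, 15)
T3 rotate counter-clockwise with cos θ = 4/5, sin θ = -3/5: (6, 15) → (69/5, 42/5)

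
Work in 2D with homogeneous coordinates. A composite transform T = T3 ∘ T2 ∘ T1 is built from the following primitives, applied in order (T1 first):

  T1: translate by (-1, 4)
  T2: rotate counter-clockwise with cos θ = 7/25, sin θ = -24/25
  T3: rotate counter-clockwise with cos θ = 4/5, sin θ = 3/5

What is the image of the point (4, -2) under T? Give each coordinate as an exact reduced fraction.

T(p) = (18/5, -1/5)

T1 translate by (-1, 4): (4, -2) → (3, 2)
T2 rotate counter-clockwise with cos θ = 7/25, sin θ = -24/25: (3, 2) → (69/25, -58/25)
T3 rotate counter-clockwise with cos θ = 4/5, sin θ = 3/5: (69/25, -58/25) → (18/5, -1/5)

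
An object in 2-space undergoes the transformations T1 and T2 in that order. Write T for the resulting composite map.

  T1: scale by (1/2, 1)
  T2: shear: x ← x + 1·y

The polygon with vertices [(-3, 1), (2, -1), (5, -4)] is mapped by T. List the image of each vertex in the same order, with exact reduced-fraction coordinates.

T1 scale by (1/2, 1): (-3, 1) → (-3/2, 1); (2, -1) → (1, -1); (5, -4) → (5/2, -4)
T2 shear: x ← x + 1·y: (-3/2, 1) → (-1/2, 1); (1, -1) → (0, -1); (5/2, -4) → (-3/2, -4)

image vertices: (-1/2, 1), (0, -1), (-3/2, -4)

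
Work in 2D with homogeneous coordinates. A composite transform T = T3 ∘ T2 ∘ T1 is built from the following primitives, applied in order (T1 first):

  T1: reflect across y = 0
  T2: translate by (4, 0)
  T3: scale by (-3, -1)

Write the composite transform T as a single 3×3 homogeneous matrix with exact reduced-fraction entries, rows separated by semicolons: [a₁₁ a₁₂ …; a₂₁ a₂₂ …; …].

T = [-3 0 -12; 0 1 0; 0 0 1]

T1 = [1 0 0; 0 -1 0; 0 0 1]
T2·T1 = [1 0 4; 0 -1 0; 0 0 1]
T3·…·T1 = [-3 0 -12; 0 1 0; 0 0 1]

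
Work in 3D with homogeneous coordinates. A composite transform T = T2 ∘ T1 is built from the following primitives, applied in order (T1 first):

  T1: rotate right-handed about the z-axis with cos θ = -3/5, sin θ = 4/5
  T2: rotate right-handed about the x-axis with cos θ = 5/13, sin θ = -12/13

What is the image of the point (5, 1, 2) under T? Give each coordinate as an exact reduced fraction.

T(p) = (-19/5, 41/13, -154/65)

T1 rotate right-handed about the z-axis with cos θ = -3/5, sin θ = 4/5: (5, 1, 2) → (-19/5, 17/5, 2)
T2 rotate right-handed about the x-axis with cos θ = 5/13, sin θ = -12/13: (-19/5, 17/5, 2) → (-19/5, 41/13, -154/65)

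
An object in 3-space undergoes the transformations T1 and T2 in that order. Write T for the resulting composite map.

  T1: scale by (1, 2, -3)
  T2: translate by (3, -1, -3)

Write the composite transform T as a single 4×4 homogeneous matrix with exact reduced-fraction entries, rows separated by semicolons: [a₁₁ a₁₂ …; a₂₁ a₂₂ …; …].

T = [1 0 0 3; 0 2 0 -1; 0 0 -3 -3; 0 0 0 1]

T1 = [1 0 0 0; 0 2 0 0; 0 0 -3 0; 0 0 0 1]
T2·T1 = [1 0 0 3; 0 2 0 -1; 0 0 -3 -3; 0 0 0 1]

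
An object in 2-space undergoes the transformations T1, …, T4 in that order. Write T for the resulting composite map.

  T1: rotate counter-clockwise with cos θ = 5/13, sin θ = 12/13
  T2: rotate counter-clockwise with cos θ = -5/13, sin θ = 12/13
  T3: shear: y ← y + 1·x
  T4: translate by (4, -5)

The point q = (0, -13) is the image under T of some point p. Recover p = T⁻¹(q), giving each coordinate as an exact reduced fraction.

T1 = [5/13 -12/13 0; 12/13 5/13 0; 0 0 1]
T2·T1 = [-1 0 0; 0 -1 0; 0 0 1]
T3·…·T1 = [-1 0 0; -1 -1 0; 0 0 1]
T4·…·T1 = [-1 0 4; -1 -1 -5; 0 0 1]
det M = 1; M⁻¹ = [-1 0 4; 1 -1 -9; 0 0 1]
M⁻¹ · (0, -13)ᵀ = (4, 4)ᵀ

p = (4, 4)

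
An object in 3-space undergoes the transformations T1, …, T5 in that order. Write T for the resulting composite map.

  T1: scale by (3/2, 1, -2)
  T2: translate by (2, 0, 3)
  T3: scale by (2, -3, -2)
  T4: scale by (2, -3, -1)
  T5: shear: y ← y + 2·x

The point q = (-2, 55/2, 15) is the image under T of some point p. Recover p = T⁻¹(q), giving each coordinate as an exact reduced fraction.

p = (-5/3, 7/2, -9/4)

T1 = [3/2 0 0 0; 0 1 0 0; 0 0 -2 0; 0 0 0 1]
T2·T1 = [3/2 0 0 2; 0 1 0 0; 0 0 -2 3; 0 0 0 1]
T3·…·T1 = [3 0 0 4; 0 -3 0 0; 0 0 4 -6; 0 0 0 1]
T4·…·T1 = [6 0 0 8; 0 9 0 0; 0 0 -4 6; 0 0 0 1]
T5·…·T1 = [6 0 0 8; 12 9 0 16; 0 0 -4 6; 0 0 0 1]
det M = -216; M⁻¹ = [1/6 0 0 -4/3; -2/9 1/9 0 0; 0 0 -1/4 3/2; 0 0 0 1]
M⁻¹ · (-2, 55/2, 15)ᵀ = (-5/3, 7/2, -9/4)ᵀ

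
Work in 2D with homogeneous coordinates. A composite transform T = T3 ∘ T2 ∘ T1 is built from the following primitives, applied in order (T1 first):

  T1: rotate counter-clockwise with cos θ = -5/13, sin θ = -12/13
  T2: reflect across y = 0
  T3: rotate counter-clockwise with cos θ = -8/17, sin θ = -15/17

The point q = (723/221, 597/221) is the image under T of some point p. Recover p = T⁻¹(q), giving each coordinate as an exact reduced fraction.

T1 = [-5/13 12/13 0; -12/13 -5/13 0; 0 0 1]
T2·T1 = [-5/13 12/13 0; 12/13 5/13 0; 0 0 1]
T3·…·T1 = [220/221 -21/221 0; -21/221 -220/221 0; 0 0 1]
det M = -1; M⁻¹ = [220/221 -21/221 0; -21/221 -220/221 0; 0 0 1]
M⁻¹ · (723/221, 597/221)ᵀ = (3, -3)ᵀ

p = (3, -3)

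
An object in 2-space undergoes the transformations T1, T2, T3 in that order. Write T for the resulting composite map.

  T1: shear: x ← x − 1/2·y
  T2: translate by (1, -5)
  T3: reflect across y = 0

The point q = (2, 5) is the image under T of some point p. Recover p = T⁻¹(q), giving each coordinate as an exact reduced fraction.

T1 = [1 -1/2 0; 0 1 0; 0 0 1]
T2·T1 = [1 -1/2 1; 0 1 -5; 0 0 1]
T3·…·T1 = [1 -1/2 1; 0 -1 5; 0 0 1]
det M = -1; M⁻¹ = [1 -1/2 3/2; 0 -1 5; 0 0 1]
M⁻¹ · (2, 5)ᵀ = (1, 0)ᵀ

p = (1, 0)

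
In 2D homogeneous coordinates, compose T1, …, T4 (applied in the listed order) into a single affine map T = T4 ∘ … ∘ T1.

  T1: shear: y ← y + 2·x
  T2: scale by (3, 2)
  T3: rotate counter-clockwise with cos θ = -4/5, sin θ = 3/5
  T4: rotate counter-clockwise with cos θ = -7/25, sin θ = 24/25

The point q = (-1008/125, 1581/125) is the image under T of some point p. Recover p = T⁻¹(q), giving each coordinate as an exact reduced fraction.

p = (-3, 0)

T1 = [1 0 0; 2 1 0; 0 0 1]
T2·T1 = [3 0 0; 4 2 0; 0 0 1]
T3·…·T1 = [-24/5 -6/5 0; -7/5 -8/5 0; 0 0 1]
T4·…·T1 = [336/125 234/125 0; -527/125 -88/125 0; 0 0 1]
det M = 6; M⁻¹ = [-44/375 -39/125 0; 527/750 56/125 0; 0 0 1]
M⁻¹ · (-1008/125, 1581/125)ᵀ = (-3, 0)ᵀ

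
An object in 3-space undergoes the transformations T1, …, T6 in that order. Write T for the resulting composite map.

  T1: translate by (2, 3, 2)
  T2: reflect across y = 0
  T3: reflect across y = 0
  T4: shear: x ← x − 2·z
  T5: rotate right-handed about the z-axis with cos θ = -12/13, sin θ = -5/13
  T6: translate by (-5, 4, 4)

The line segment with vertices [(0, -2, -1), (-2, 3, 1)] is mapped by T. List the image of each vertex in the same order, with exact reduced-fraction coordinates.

image vertices: (-60/13, 40/13, 5), (37/13, 10/13, 7)

T1 translate by (2, 3, 2): (0, -2, -1) → (2, 1, 1); (-2, 3, 1) → (0, 6, 3)
T2 reflect across y = 0: (2, 1, 1) → (2, -1, 1); (0, 6, 3) → (0, -6, 3)
T3 reflect across y = 0: (2, -1, 1) → (2, 1, 1); (0, -6, 3) → (0, 6, 3)
T4 shear: x ← x − 2·z: (2, 1, 1) → (0, 1, 1); (0, 6, 3) → (-6, 6, 3)
T5 rotate right-handed about the z-axis with cos θ = -12/13, sin θ = -5/13: (0, 1, 1) → (5/13, -12/13, 1); (-6, 6, 3) → (102/13, -42/13, 3)
T6 translate by (-5, 4, 4): (5/13, -12/13, 1) → (-60/13, 40/13, 5); (102/13, -42/13, 3) → (37/13, 10/13, 7)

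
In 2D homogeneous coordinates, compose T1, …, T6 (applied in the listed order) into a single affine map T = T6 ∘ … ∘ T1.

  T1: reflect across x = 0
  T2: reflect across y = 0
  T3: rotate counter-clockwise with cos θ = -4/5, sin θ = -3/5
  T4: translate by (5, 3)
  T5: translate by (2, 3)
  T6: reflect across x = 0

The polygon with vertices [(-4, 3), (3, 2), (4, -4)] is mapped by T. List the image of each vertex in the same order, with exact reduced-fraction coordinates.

image vertices: (-2, 6), (-41/5, 47/5), (-63/5, 26/5)

T1 reflect across x = 0: (-4, 3) → (4, 3); (3, 2) → (-3, 2); (4, -4) → (-4, -4)
T2 reflect across y = 0: (4, 3) → (4, -3); (-3, 2) → (-3, -2); (-4, -4) → (-4, 4)
T3 rotate counter-clockwise with cos θ = -4/5, sin θ = -3/5: (4, -3) → (-5, 0); (-3, -2) → (6/5, 17/5); (-4, 4) → (28/5, -4/5)
T4 translate by (5, 3): (-5, 0) → (0, 3); (6/5, 17/5) → (31/5, 32/5); (28/5, -4/5) → (53/5, 11/5)
T5 translate by (2, 3): (0, 3) → (2, 6); (31/5, 32/5) → (41/5, 47/5); (53/5, 11/5) → (63/5, 26/5)
T6 reflect across x = 0: (2, 6) → (-2, 6); (41/5, 47/5) → (-41/5, 47/5); (63/5, 26/5) → (-63/5, 26/5)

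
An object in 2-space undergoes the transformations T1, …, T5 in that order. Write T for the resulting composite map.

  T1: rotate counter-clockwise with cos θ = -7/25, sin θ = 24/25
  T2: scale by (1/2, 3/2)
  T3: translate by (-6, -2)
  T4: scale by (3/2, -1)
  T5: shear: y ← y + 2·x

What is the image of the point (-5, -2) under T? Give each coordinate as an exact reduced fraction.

T(p) = (-651/100, -233/50)

T1 rotate counter-clockwise with cos θ = -7/25, sin θ = 24/25: (-5, -2) → (83/25, -106/25)
T2 scale by (1/2, 3/2): (83/25, -106/25) → (83/50, -159/25)
T3 translate by (-6, -2): (83/50, -159/25) → (-217/50, -209/25)
T4 scale by (3/2, -1): (-217/50, -209/25) → (-651/100, 209/25)
T5 shear: y ← y + 2·x: (-651/100, 209/25) → (-651/100, -233/50)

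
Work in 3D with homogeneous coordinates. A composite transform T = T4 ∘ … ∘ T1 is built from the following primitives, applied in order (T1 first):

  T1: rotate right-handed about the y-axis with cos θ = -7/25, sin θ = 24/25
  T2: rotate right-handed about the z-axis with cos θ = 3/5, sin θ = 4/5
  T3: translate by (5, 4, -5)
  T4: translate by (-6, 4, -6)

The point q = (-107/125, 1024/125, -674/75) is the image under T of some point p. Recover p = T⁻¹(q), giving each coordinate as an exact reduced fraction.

T1 = [-7/25 0 24/25 0; 0 1 0 0; -24/25 0 -7/25 0; 0 0 0 1]
T2·T1 = [-21/125 -4/5 72/125 0; -28/125 3/5 96/125 0; -24/25 0 -7/25 0; 0 0 0 1]
T3·…·T1 = [-21/125 -4/5 72/125 5; -28/125 3/5 96/125 4; -24/25 0 -7/25 -5; 0 0 0 1]
T4·…·T1 = [-21/125 -4/5 72/125 -1; -28/125 3/5 96/125 8; -24/25 0 -7/25 -11; 0 0 0 1]
det M = 1; M⁻¹ = [-21/125 -28/125 -24/25 -1117/125; -4/5 3/5 0 -28/5; 72/125 96/125 -7/25 -1081/125; 0 0 0 1]
M⁻¹ · (-107/125, 1024/125, -674/75)ᵀ = (-2, 0, -1/3)ᵀ

p = (-2, 0, -1/3)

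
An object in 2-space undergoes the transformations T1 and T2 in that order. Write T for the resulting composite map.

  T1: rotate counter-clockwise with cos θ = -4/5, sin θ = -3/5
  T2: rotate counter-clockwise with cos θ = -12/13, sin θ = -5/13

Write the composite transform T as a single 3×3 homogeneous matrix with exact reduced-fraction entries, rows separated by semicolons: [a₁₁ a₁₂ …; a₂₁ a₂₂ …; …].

T = [33/65 -56/65 0; 56/65 33/65 0; 0 0 1]

T1 = [-4/5 3/5 0; -3/5 -4/5 0; 0 0 1]
T2·T1 = [33/65 -56/65 0; 56/65 33/65 0; 0 0 1]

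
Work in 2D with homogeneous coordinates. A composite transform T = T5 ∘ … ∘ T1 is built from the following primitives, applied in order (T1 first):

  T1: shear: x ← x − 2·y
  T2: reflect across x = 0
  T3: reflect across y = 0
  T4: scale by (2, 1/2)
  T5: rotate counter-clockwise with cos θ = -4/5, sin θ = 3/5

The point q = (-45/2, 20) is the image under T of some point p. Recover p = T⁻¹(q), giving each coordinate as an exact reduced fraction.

p = (-5, 5)

T1 = [1 -2 0; 0 1 0; 0 0 1]
T2·T1 = [-1 2 0; 0 1 0; 0 0 1]
T3·…·T1 = [-1 2 0; 0 -1 0; 0 0 1]
T4·…·T1 = [-2 4 0; 0 -1/2 0; 0 0 1]
T5·…·T1 = [8/5 -29/10 0; -6/5 14/5 0; 0 0 1]
det M = 1; M⁻¹ = [14/5 29/10 0; 6/5 8/5 0; 0 0 1]
M⁻¹ · (-45/2, 20)ᵀ = (-5, 5)ᵀ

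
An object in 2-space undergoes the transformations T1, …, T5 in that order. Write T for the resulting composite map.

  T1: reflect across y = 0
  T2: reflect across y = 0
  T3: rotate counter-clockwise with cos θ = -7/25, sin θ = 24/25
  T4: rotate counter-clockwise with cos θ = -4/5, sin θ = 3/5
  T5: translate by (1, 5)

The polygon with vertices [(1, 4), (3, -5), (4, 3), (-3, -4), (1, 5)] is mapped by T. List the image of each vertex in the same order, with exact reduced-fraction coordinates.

T1 reflect across y = 0: (1, 4) → (1, -4); (3, -5) → (3, 5); (4, 3) → (4, -3); (-3, -4) → (-3, 4); (1, 5) → (1, -5)
T2 reflect across y = 0: (1, -4) → (1, 4); (3, 5) → (3, -5); (4, -3) → (4, 3); (-3, 4) → (-3, -4); (1, -5) → (1, 5)
T3 rotate counter-clockwise with cos θ = -7/25, sin θ = 24/25: (1, 4) → (-103/25, -4/25); (3, -5) → (99/25, 107/25); (4, 3) → (-4, 3); (-3, -4) → (117/25, -44/25); (1, 5) → (-127/25, -11/25)
T4 rotate counter-clockwise with cos θ = -4/5, sin θ = 3/5: (-103/25, -4/25) → (424/125, -293/125); (99/25, 107/25) → (-717/125, -131/125); (-4, 3) → (7/5, -24/5); (117/25, -44/25) → (-336/125, 527/125); (-127/25, -11/25) → (541/125, -337/125)
T5 translate by (1, 5): (424/125, -293/125) → (549/125, 332/125); (-717/125, -131/125) → (-592/125, 494/125); (7/5, -24/5) → (12/5, 1/5); (-336/125, 527/125) → (-211/125, 1152/125); (541/125, -337/125) → (666/125, 288/125)

image vertices: (549/125, 332/125), (-592/125, 494/125), (12/5, 1/5), (-211/125, 1152/125), (666/125, 288/125)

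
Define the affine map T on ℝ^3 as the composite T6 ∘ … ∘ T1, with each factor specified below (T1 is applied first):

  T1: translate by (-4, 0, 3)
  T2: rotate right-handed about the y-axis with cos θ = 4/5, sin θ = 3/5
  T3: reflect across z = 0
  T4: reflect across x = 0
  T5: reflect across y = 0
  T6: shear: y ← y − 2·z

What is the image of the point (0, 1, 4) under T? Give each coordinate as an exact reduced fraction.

T(p) = (-1, 15, -8)

T1 translate by (-4, 0, 3): (0, 1, 4) → (-4, 1, 7)
T2 rotate right-handed about the y-axis with cos θ = 4/5, sin θ = 3/5: (-4, 1, 7) → (1, 1, 8)
T3 reflect across z = 0: (1, 1, 8) → (1, 1, -8)
T4 reflect across x = 0: (1, 1, -8) → (-1, 1, -8)
T5 reflect across y = 0: (-1, 1, -8) → (-1, -1, -8)
T6 shear: y ← y − 2·z: (-1, -1, -8) → (-1, 15, -8)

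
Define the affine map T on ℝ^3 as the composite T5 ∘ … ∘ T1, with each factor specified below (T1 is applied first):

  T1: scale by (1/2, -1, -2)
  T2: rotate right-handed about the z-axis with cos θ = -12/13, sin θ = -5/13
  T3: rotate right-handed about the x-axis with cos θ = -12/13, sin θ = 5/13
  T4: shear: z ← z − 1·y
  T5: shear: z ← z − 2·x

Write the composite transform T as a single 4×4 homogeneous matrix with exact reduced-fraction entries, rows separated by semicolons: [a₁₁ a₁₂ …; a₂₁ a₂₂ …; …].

T1 = [1/2 0 0 0; 0 -1 0 0; 0 0 -2 0; 0 0 0 1]
T2·T1 = [-6/13 -5/13 0 0; -5/26 12/13 0 0; 0 0 -2 0; 0 0 0 1]
T3·…·T1 = [-6/13 -5/13 0 0; 30/169 -144/169 10/13 0; -25/338 60/169 24/13 0; 0 0 0 1]
T4·…·T1 = [-6/13 -5/13 0 0; 30/169 -144/169 10/13 0; -85/338 204/169 14/13 0; 0 0 0 1]
T5·…·T1 = [-6/13 -5/13 0 0; 30/169 -144/169 10/13 0; 227/338 334/169 14/13 0; 0 0 0 1]

T = [-6/13 -5/13 0 0; 30/169 -144/169 10/13 0; 227/338 334/169 14/13 0; 0 0 0 1]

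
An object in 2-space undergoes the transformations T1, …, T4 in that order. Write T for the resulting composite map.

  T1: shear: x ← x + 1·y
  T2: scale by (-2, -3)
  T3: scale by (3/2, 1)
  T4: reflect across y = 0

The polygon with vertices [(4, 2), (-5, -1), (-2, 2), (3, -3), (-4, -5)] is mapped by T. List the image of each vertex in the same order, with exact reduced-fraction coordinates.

T1 shear: x ← x + 1·y: (4, 2) → (6, 2); (-5, -1) → (-6, -1); (-2, 2) → (0, 2); (3, -3) → (0, -3); (-4, -5) → (-9, -5)
T2 scale by (-2, -3): (6, 2) → (-12, -6); (-6, -1) → (12, 3); (0, 2) → (0, -6); (0, -3) → (0, 9); (-9, -5) → (18, 15)
T3 scale by (3/2, 1): (-12, -6) → (-18, -6); (12, 3) → (18, 3); (0, -6) → (0, -6); (0, 9) → (0, 9); (18, 15) → (27, 15)
T4 reflect across y = 0: (-18, -6) → (-18, 6); (18, 3) → (18, -3); (0, -6) → (0, 6); (0, 9) → (0, -9); (27, 15) → (27, -15)

image vertices: (-18, 6), (18, -3), (0, 6), (0, -9), (27, -15)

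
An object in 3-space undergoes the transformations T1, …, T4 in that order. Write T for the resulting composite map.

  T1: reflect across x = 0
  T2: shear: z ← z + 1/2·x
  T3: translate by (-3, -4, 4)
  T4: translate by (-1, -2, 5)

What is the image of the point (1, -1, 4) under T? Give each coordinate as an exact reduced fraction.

T1 reflect across x = 0: (1, -1, 4) → (-1, -1, 4)
T2 shear: z ← z + 1/2·x: (-1, -1, 4) → (-1, -1, 7/2)
T3 translate by (-3, -4, 4): (-1, -1, 7/2) → (-4, -5, 15/2)
T4 translate by (-1, -2, 5): (-4, -5, 15/2) → (-5, -7, 25/2)

T(p) = (-5, -7, 25/2)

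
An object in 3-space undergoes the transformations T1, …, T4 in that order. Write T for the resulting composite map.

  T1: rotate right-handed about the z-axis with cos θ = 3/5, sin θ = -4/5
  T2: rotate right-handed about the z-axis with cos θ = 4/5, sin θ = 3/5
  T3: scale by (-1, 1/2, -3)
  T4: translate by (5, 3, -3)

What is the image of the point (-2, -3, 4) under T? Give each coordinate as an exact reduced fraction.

T(p) = (194/25, 46/25, -15)

T1 rotate right-handed about the z-axis with cos θ = 3/5, sin θ = -4/5: (-2, -3, 4) → (-18/5, -1/5, 4)
T2 rotate right-handed about the z-axis with cos θ = 4/5, sin θ = 3/5: (-18/5, -1/5, 4) → (-69/25, -58/25, 4)
T3 scale by (-1, 1/2, -3): (-69/25, -58/25, 4) → (69/25, -29/25, -12)
T4 translate by (5, 3, -3): (69/25, -29/25, -12) → (194/25, 46/25, -15)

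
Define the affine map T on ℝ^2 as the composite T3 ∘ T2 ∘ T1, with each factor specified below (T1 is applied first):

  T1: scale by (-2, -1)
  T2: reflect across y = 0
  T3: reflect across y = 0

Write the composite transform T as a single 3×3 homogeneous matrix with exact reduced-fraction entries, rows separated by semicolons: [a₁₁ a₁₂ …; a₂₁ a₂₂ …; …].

T = [-2 0 0; 0 -1 0; 0 0 1]

T1 = [-2 0 0; 0 -1 0; 0 0 1]
T2·T1 = [-2 0 0; 0 1 0; 0 0 1]
T3·…·T1 = [-2 0 0; 0 -1 0; 0 0 1]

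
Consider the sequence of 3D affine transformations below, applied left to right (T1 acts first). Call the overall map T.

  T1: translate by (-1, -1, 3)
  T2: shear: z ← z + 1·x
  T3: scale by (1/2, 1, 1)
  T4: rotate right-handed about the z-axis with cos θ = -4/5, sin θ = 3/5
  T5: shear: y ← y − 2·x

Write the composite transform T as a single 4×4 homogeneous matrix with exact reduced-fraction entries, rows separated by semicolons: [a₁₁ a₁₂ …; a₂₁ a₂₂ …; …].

T1 = [1 0 0 -1; 0 1 0 -1; 0 0 1 3; 0 0 0 1]
T2·T1 = [1 0 0 -1; 0 1 0 -1; 1 0 1 2; 0 0 0 1]
T3·…·T1 = [1/2 0 0 -1/2; 0 1 0 -1; 1 0 1 2; 0 0 0 1]
T4·…·T1 = [-2/5 -3/5 0 1; 3/10 -4/5 0 1/2; 1 0 1 2; 0 0 0 1]
T5·…·T1 = [-2/5 -3/5 0 1; 11/10 2/5 0 -3/2; 1 0 1 2; 0 0 0 1]

T = [-2/5 -3/5 0 1; 11/10 2/5 0 -3/2; 1 0 1 2; 0 0 0 1]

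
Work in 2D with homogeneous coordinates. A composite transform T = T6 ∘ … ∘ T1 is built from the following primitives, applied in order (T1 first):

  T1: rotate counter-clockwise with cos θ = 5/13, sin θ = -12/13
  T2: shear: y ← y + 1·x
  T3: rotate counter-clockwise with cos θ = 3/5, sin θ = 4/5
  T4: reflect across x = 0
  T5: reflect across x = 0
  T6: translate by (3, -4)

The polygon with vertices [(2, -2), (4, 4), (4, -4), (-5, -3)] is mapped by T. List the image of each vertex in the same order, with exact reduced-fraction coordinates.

image vertices: (69/13, -92/13), (239/65, 132/65), (99/13, -132/13), (76/65, -552/65)

T1 rotate counter-clockwise with cos θ = 5/13, sin θ = -12/13: (2, -2) → (-14/13, -34/13); (4, 4) → (68/13, -28/13); (4, -4) → (-28/13, -68/13); (-5, -3) → (-61/13, 45/13)
T2 shear: y ← y + 1·x: (-14/13, -34/13) → (-14/13, -48/13); (68/13, -28/13) → (68/13, 40/13); (-28/13, -68/13) → (-28/13, -96/13); (-61/13, 45/13) → (-61/13, -16/13)
T3 rotate counter-clockwise with cos θ = 3/5, sin θ = 4/5: (-14/13, -48/13) → (30/13, -40/13); (68/13, 40/13) → (44/65, 392/65); (-28/13, -96/13) → (60/13, -80/13); (-61/13, -16/13) → (-119/65, -292/65)
T4 reflect across x = 0: (30/13, -40/13) → (-30/13, -40/13); (44/65, 392/65) → (-44/65, 392/65); (60/13, -80/13) → (-60/13, -80/13); (-119/65, -292/65) → (119/65, -292/65)
T5 reflect across x = 0: (-30/13, -40/13) → (30/13, -40/13); (-44/65, 392/65) → (44/65, 392/65); (-60/13, -80/13) → (60/13, -80/13); (119/65, -292/65) → (-119/65, -292/65)
T6 translate by (3, -4): (30/13, -40/13) → (69/13, -92/13); (44/65, 392/65) → (239/65, 132/65); (60/13, -80/13) → (99/13, -132/13); (-119/65, -292/65) → (76/65, -552/65)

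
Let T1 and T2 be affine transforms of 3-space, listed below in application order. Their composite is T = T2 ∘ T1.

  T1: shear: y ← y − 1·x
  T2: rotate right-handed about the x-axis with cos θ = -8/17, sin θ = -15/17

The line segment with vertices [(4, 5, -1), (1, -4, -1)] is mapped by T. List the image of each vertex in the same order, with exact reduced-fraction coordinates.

image vertices: (4, -23/17, -7/17), (1, 25/17, 83/17)

T1 shear: y ← y − 1·x: (4, 5, -1) → (4, 1, -1); (1, -4, -1) → (1, -5, -1)
T2 rotate right-handed about the x-axis with cos θ = -8/17, sin θ = -15/17: (4, 1, -1) → (4, -23/17, -7/17); (1, -5, -1) → (1, 25/17, 83/17)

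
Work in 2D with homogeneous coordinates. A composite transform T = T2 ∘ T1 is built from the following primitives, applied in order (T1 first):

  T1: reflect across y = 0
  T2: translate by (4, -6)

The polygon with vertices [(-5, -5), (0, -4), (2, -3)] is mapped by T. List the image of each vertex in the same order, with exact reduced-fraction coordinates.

image vertices: (-1, -1), (4, -2), (6, -3)

T1 reflect across y = 0: (-5, -5) → (-5, 5); (0, -4) → (0, 4); (2, -3) → (2, 3)
T2 translate by (4, -6): (-5, 5) → (-1, -1); (0, 4) → (4, -2); (2, 3) → (6, -3)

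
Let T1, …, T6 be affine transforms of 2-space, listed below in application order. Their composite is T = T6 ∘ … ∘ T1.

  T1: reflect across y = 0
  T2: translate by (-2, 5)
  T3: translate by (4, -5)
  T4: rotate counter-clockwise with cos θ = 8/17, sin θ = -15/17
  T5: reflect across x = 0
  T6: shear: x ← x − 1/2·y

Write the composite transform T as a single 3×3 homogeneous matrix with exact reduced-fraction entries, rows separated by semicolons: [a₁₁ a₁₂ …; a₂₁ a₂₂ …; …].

T = [-1/34 19/17 -1/17; -15/17 -8/17 -30/17; 0 0 1]

T1 = [1 0 0; 0 -1 0; 0 0 1]
T2·T1 = [1 0 -2; 0 -1 5; 0 0 1]
T3·…·T1 = [1 0 2; 0 -1 0; 0 0 1]
T4·…·T1 = [8/17 -15/17 16/17; -15/17 -8/17 -30/17; 0 0 1]
T5·…·T1 = [-8/17 15/17 -16/17; -15/17 -8/17 -30/17; 0 0 1]
T6·…·T1 = [-1/34 19/17 -1/17; -15/17 -8/17 -30/17; 0 0 1]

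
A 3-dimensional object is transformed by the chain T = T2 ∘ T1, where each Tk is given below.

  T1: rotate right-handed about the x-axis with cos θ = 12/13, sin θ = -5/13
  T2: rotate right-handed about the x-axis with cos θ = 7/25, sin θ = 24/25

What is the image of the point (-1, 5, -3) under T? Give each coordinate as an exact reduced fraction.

T1 rotate right-handed about the x-axis with cos θ = 12/13, sin θ = -5/13: (-1, 5, -3) → (-1, 45/13, -61/13)
T2 rotate right-handed about the x-axis with cos θ = 7/25, sin θ = 24/25: (-1, 45/13, -61/13) → (-1, 1779/325, 653/325)

T(p) = (-1, 1779/325, 653/325)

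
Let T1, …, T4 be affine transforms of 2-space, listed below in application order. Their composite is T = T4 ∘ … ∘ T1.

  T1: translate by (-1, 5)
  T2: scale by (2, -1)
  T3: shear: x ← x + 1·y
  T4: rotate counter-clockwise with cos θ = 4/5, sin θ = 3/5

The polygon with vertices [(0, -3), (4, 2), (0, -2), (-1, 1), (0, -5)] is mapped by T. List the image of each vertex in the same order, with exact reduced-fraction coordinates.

T1 translate by (-1, 5): (0, -3) → (-1, 2); (4, 2) → (3, 7); (0, -2) → (-1, 3); (-1, 1) → (-2, 6); (0, -5) → (-1, 0)
T2 scale by (2, -1): (-1, 2) → (-2, -2); (3, 7) → (6, -7); (-1, 3) → (-2, -3); (-2, 6) → (-4, -6); (-1, 0) → (-2, 0)
T3 shear: x ← x + 1·y: (-2, -2) → (-4, -2); (6, -7) → (-1, -7); (-2, -3) → (-5, -3); (-4, -6) → (-10, -6); (-2, 0) → (-2, 0)
T4 rotate counter-clockwise with cos θ = 4/5, sin θ = 3/5: (-4, -2) → (-2, -4); (-1, -7) → (17/5, -31/5); (-5, -3) → (-11/5, -27/5); (-10, -6) → (-22/5, -54/5); (-2, 0) → (-8/5, -6/5)

image vertices: (-2, -4), (17/5, -31/5), (-11/5, -27/5), (-22/5, -54/5), (-8/5, -6/5)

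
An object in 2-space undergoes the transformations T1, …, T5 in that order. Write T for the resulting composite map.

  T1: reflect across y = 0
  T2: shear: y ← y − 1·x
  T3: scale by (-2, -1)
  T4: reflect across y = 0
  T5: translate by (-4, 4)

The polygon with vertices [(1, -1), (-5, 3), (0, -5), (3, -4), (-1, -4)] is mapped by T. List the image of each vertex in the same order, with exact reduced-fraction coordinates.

image vertices: (-6, 4), (6, 6), (-4, 9), (-10, 5), (-2, 9)

T1 reflect across y = 0: (1, -1) → (1, 1); (-5, 3) → (-5, -3); (0, -5) → (0, 5); (3, -4) → (3, 4); (-1, -4) → (-1, 4)
T2 shear: y ← y − 1·x: (1, 1) → (1, 0); (-5, -3) → (-5, 2); (0, 5) → (0, 5); (3, 4) → (3, 1); (-1, 4) → (-1, 5)
T3 scale by (-2, -1): (1, 0) → (-2, 0); (-5, 2) → (10, -2); (0, 5) → (0, -5); (3, 1) → (-6, -1); (-1, 5) → (2, -5)
T4 reflect across y = 0: (-2, 0) → (-2, 0); (10, -2) → (10, 2); (0, -5) → (0, 5); (-6, -1) → (-6, 1); (2, -5) → (2, 5)
T5 translate by (-4, 4): (-2, 0) → (-6, 4); (10, 2) → (6, 6); (0, 5) → (-4, 9); (-6, 1) → (-10, 5); (2, 5) → (-2, 9)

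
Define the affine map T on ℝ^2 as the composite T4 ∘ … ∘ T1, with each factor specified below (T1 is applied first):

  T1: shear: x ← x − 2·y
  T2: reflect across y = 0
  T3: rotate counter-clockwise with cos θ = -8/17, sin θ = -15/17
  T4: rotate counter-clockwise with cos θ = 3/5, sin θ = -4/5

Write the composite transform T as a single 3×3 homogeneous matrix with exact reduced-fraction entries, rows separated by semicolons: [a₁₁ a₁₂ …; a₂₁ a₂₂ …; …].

T1 = [1 -2 0; 0 1 0; 0 0 1]
T2·T1 = [1 -2 0; 0 -1 0; 0 0 1]
T3·…·T1 = [-8/17 1/17 0; -15/17 38/17 0; 0 0 1]
T4·…·T1 = [-84/85 31/17 0; -13/85 22/17 0; 0 0 1]

T = [-84/85 31/17 0; -13/85 22/17 0; 0 0 1]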